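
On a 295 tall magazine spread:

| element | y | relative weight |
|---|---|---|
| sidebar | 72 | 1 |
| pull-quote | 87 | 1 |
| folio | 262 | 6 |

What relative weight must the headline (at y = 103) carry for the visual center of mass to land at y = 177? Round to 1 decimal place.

Existing Σw = 8 (1 + 1 + 6); existing moment 1·72 + 1·87 + 6·262 = 1731.
Set Σw·y/Σw = 177: (1731 + 103w) = 177·(8 + w).
Rearranging, w·(103 − 177) = 177·8 − 1731 = -315, so w ≈ -315/-74 = 4.26.

w ≈ 4.3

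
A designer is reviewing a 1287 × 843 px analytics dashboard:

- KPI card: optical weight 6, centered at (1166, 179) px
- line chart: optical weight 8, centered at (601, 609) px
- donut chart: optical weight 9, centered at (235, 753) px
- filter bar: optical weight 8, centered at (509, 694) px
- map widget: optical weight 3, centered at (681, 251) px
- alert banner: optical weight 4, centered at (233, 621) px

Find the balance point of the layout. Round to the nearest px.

Total weight = 6 + 8 + 9 + 8 + 3 + 4 = 38.
x-moment: 6·1166 + 8·601 + 9·235 + 8·509 + 3·681 + 4·233 = 20966; centroid 20966/38 ≈ 551.74.
y-moment: 6·179 + 8·609 + 9·753 + 8·694 + 3·251 + 4·621 = 21512; centroid 21512/38 ≈ 566.11.

(552, 566)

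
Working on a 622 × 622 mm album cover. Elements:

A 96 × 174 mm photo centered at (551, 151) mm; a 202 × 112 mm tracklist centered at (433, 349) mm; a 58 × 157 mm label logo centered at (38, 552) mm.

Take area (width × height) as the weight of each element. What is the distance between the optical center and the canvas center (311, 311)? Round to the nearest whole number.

≈ 89 mm

Taking area as weight: photo 96·174 = 16704, tracklist 202·112 = 22624, label logo 58·157 = 9106. Sum 48434.
x: (16704·551 + 22624·433 + 9106·38) / 48434 = 19346124 / 48434 ≈ 399.43
y: (16704·151 + 22624·349 + 9106·552) / 48434 = 15444592 / 48434 ≈ 318.88
From (311, 311): dx = 88.43, dy = 7.88, so the distance is √(dx²+dy²) ≈ 88.78.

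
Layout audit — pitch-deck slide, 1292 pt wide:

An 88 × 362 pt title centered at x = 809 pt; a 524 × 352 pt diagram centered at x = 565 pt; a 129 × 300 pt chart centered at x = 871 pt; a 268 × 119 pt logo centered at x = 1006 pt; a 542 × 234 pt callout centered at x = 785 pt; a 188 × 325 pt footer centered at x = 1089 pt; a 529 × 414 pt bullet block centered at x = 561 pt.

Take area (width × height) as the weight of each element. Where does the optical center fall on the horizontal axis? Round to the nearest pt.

x ≈ 699

Taking area as weight: title 88·362 = 31856, diagram 524·352 = 184448, chart 129·300 = 38700, logo 268·119 = 31892, callout 542·234 = 126828, footer 188·325 = 61100, bullet block 529·414 = 219006. Sum 693830.
x: (31856·809 + 184448·565 + 38700·871 + 31892·1006 + 126828·785 + 61100·1089 + 219006·561) / 693830 = 484735922 / 693830 ≈ 698.64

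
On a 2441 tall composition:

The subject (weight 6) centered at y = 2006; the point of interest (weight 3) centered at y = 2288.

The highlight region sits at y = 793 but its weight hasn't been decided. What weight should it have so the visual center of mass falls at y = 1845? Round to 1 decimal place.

Existing Σw = 9 (6 + 3); existing moment 6·2006 + 3·2288 = 18900.
Set Σw·y/Σw = 1845: (18900 + 793w) = 1845·(9 + w).
So w = (1845·9 − 18900)/(793 − 1845) = -2295/-1052 ≈ 2.18.

w ≈ 2.2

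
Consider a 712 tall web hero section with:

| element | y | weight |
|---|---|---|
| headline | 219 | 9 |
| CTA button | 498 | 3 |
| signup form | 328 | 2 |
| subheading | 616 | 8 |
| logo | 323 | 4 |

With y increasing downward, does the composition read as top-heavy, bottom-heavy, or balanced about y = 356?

bottom-heavy

Total weight = 9 + 3 + 2 + 8 + 4 = 26.
Σw·y = 9·219 + 3·498 + 2·328 + 8·616 + 4·323 = 10341, so ȳ = 10341/26 ≈ 397.73.
397.7 lies below (larger y than) the midline 356, so the layout is bottom-heavy.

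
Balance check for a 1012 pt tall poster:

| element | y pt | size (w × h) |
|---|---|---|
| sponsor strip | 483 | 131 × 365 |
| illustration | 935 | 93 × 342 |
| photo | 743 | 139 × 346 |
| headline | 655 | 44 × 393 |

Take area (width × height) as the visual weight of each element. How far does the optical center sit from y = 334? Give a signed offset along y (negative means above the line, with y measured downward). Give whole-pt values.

Taking area as weight: sponsor strip 131·365 = 47815, illustration 93·342 = 31806, photo 139·346 = 48094, headline 44·393 = 17292. Sum 145007.
y-moment: 47815·483 + 31806·935 + 48094·743 + 17292·655 = 99893357; centroid 99893357/145007 ≈ 688.89.
Against y = 334, that's 688.89 − 334 = 354.89.

≈ 355 pt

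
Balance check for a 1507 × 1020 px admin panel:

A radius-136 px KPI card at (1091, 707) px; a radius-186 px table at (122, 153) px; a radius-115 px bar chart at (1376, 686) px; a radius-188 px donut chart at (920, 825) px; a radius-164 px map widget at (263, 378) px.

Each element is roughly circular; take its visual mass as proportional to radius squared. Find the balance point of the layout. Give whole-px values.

(639, 519)

Weights ∝ r²: KPI card 136² = 18496, table 186² = 34596, bar chart 115² = 13225, donut chart 188² = 35344, map widget 164² = 26896; Σw = 128557.
x: (18496·1091 + 34596·122 + 13225·1376 + 35344·920 + 26896·263) / 128557 = 82187576 / 128557 ≈ 639.31
y: (18496·707 + 34596·153 + 13225·686 + 35344·825 + 26896·378) / 128557 = 66767698 / 128557 ≈ 519.36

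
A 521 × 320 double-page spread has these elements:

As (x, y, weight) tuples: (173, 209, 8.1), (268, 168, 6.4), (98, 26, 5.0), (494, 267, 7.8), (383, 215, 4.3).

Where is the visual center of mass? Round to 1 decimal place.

Weights sum to 8.1 + 6.4 + 5.0 + 7.8 + 4.3 = 31.6.
x-moment: 8.1·173 + 6.4·268 + 5.0·98 + 7.8·494 + 4.3·383 = 9106.6; centroid 9106.6/31.6 ≈ 288.18.
y-moment: 8.1·209 + 6.4·168 + 5.0·26 + 7.8·267 + 4.3·215 = 5905.2; centroid 5905.2/31.6 ≈ 186.87.

(288.2, 186.9)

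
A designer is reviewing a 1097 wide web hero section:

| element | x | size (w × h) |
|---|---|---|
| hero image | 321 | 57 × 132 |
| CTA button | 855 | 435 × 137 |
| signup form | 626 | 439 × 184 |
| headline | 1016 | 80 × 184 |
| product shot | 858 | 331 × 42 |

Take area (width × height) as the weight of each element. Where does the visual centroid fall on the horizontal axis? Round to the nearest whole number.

x ≈ 741

Taking area as weight: hero image 57·132 = 7524, CTA button 435·137 = 59595, signup form 439·184 = 80776, headline 80·184 = 14720, product shot 331·42 = 13902. Sum 176517.
Σw·x = 7524·321 + 59595·855 + 80776·626 + 14720·1016 + 13902·858 = 130818141, so x̄ = 130818141/176517 ≈ 741.11.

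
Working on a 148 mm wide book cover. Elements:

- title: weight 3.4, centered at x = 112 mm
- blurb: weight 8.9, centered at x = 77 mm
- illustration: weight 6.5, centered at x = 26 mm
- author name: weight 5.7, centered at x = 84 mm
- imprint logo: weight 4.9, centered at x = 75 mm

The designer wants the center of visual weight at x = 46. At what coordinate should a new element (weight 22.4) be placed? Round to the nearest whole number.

x ≈ 13

After adding the new element, total weight = 3.4 + 8.9 + 6.5 + 5.7 + 4.9 + 22.4 = 51.8.
x: target moment 51.8×46 = 2382.8; current 3.4·112 + 8.9·77 + 6.5·26 + 5.7·84 + 4.9·75 = 2081.4; the new element supplies 301.4, so x = 301.4/22.4 ≈ 13.46.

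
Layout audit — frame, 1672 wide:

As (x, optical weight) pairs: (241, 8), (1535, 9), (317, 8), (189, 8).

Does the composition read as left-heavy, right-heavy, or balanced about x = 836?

left-heavy

Total weight = 8 + 9 + 8 + 8 = 33.
Σw·x = 8·241 + 9·1535 + 8·317 + 8·189 = 19791, so x̄ = 19791/33 ≈ 599.73.
599.7 lies left of the midline 836, so the layout is left-heavy.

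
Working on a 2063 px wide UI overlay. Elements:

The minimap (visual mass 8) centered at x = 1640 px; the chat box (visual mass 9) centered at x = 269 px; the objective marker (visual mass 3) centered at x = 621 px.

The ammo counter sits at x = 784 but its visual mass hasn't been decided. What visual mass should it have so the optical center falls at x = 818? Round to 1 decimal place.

w ≈ 30.7

Known weights sum to 8 + 9 + 3 = 20; their moment is 8·1640 + 9·269 + 3·621 = 17404.
For the centroid to hit 818: (17404 + w·784) / (20 + w) = 818.
So w = (818·20 − 17404)/(784 − 818) = -1044/-34 ≈ 30.71.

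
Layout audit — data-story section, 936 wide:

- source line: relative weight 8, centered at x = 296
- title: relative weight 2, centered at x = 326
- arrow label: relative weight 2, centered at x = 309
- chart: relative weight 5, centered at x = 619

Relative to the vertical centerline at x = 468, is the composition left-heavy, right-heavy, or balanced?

Σw = 8 + 2 + 2 + 5 = 17.
x: (8·296 + 2·326 + 2·309 + 5·619) / 17 = 6733 / 17 ≈ 396.06
396.1 lies left of the midline 468, so the layout is left-heavy.

left-heavy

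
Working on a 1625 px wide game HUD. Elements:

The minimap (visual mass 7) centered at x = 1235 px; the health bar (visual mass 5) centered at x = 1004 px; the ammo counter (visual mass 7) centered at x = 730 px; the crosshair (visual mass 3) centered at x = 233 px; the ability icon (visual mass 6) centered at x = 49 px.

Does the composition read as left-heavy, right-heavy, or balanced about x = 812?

Total weight = 7 + 5 + 7 + 3 + 6 = 28.
x-moment: 7·1235 + 5·1004 + 7·730 + 3·233 + 6·49 = 19768; centroid 19768/28 ≈ 706.00.
706.0 vs midline 812 → left-heavy.

left-heavy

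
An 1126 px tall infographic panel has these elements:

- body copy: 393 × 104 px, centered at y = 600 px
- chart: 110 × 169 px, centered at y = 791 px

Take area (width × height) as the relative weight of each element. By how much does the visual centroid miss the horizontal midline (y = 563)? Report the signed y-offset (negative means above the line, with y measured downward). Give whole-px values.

≈ 97 px

Taking area as weight: body copy 393·104 = 40872, chart 110·169 = 18590. Sum 59462.
y-moment: 40872·600 + 18590·791 = 39227890; centroid 39227890/59462 ≈ 659.71.
Difference: 659.71 − 563 ≈ 96.71.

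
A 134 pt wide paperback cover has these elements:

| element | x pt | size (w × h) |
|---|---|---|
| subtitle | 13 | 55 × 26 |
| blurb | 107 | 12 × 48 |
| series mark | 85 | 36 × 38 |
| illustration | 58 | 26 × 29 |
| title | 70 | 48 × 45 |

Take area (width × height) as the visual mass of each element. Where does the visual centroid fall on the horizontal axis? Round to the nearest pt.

x ≈ 62

Taking area as weight: subtitle 55·26 = 1430, blurb 12·48 = 576, series mark 36·38 = 1368, illustration 26·29 = 754, title 48·45 = 2160. Sum 6288.
x: (1430·13 + 576·107 + 1368·85 + 754·58 + 2160·70) / 6288 = 391434 / 6288 ≈ 62.25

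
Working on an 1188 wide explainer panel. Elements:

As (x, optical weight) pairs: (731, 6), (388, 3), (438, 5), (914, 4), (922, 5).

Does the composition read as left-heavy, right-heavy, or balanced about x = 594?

Σw = 6 + 3 + 5 + 4 + 5 = 23.
x-moment: 6·731 + 3·388 + 5·438 + 4·914 + 5·922 = 16006; centroid 16006/23 ≈ 695.91.
695.9 lies right of the midline 594, so the layout is right-heavy.

right-heavy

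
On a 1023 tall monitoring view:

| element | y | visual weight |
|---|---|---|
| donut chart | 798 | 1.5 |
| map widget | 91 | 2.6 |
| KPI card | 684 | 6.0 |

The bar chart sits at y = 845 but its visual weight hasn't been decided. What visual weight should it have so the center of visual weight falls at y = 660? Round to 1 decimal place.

Fixed elements: Σw = 1.5 + 2.6 + 6.0 = 10.1, Σw·y = 1.5·798 + 2.6·91 + 6.0·684 = 5537.6.
Balance at y = 660 requires (5537.6 + w·845) / (10.1 + w) = 660.
So w = (660·10.1 − 5537.6)/(845 − 660) = 1128.4/185 ≈ 6.10.

w ≈ 6.1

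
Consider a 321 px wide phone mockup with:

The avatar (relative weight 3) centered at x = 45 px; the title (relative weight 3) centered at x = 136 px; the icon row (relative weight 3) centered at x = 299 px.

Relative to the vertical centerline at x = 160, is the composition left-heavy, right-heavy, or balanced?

Σw = 3 + 3 + 3 = 9.
Σw·x = 3·45 + 3·136 + 3·299 = 1440, so x̄ = 1440/9 ≈ 160.00.
The centroid 160.00 matches the midline at 160, so the layout is balanced.

balanced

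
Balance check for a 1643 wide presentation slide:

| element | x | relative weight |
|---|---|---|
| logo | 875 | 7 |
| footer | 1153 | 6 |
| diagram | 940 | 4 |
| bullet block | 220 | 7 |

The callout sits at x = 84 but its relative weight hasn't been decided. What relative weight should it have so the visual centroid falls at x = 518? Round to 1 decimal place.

Existing Σw = 24 (7 + 6 + 4 + 7); existing moment 7·875 + 6·1153 + 4·940 + 7·220 = 18343.
For the centroid to hit 518: (18343 + w·84) / (24 + w) = 518.
Rearranging, w·(84 − 518) = 518·24 − 18343 = -5911, so w ≈ -5911/-434 = 13.62.

w ≈ 13.6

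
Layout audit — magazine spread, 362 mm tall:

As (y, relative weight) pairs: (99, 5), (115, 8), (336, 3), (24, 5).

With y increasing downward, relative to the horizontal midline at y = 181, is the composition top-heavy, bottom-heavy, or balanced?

Total weight = 5 + 8 + 3 + 5 = 21.
y-moment: 5·99 + 8·115 + 3·336 + 5·24 = 2543; centroid 2543/21 ≈ 121.10.
121.1 vs midline 181 → top-heavy.

top-heavy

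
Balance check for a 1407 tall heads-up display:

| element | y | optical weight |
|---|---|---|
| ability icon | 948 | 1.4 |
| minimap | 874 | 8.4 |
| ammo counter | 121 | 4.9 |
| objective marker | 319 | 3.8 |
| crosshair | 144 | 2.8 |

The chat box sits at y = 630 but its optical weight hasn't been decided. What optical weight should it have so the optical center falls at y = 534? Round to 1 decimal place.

w ≈ 5.2

Known weights sum to 1.4 + 8.4 + 4.9 + 3.8 + 2.8 = 21.3; their moment is 1.4·948 + 8.4·874 + 4.9·121 + 3.8·319 + 2.8·144 = 10877.1.
Balance at y = 534 requires (10877.1 + w·630) / (21.3 + w) = 534.
Solving: w = (534·21.3 − 10877.1) / (630 − 534) = 497.1 / 96 ≈ 5.18.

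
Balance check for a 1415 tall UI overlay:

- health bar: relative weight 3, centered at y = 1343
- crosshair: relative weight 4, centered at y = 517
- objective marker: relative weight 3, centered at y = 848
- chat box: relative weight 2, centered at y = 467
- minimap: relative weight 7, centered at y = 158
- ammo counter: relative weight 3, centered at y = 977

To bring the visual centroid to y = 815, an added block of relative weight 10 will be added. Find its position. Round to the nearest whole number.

y ≈ 1247

New total weight: (3 + 4 + 3 + 2 + 7 + 3) + 10 = 32.
Along y: (13612 + 10·y) / 32 = 815 (existing moment 3·1343 + 4·517 + 3·848 + 2·467 + 7·158 + 3·977 = 13612) ⇒ y = (26080 − 13612) / 10 ≈ 1246.80.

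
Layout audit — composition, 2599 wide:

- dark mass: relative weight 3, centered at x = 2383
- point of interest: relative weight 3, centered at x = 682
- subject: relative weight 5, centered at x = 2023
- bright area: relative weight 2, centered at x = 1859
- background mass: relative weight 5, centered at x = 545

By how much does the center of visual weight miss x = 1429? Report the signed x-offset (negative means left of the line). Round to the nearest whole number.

Total weight = 3 + 3 + 5 + 2 + 5 = 18.
x-moment: 3·2383 + 3·682 + 5·2023 + 2·1859 + 5·545 = 25753; centroid 25753/18 ≈ 1430.72.
Offset from x = 1429: 1430.72 − 1429 ≈ 1.72.

≈ 2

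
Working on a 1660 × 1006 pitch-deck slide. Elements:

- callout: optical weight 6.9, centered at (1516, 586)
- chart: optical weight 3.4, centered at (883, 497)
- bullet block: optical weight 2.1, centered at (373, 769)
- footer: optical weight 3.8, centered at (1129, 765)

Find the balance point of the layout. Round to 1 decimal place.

(1144.2, 633.0)

Σw = 6.9 + 3.4 + 2.1 + 3.8 = 16.2.
x-moment: 6.9·1516 + 3.4·883 + 2.1·373 + 3.8·1129 = 18536.1; centroid 18536.1/16.2 ≈ 1144.20.
y-moment: 6.9·586 + 3.4·497 + 2.1·769 + 3.8·765 = 10255.1; centroid 10255.1/16.2 ≈ 633.03.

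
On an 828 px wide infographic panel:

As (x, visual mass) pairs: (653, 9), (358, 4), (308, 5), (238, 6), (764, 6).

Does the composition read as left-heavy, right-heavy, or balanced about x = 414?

right-heavy

Total weight = 9 + 4 + 5 + 6 + 6 = 30.
x-moment: 9·653 + 4·358 + 5·308 + 6·238 + 6·764 = 14861; centroid 14861/30 ≈ 495.37.
Since 495.4 is right of 414, the composition reads right-heavy.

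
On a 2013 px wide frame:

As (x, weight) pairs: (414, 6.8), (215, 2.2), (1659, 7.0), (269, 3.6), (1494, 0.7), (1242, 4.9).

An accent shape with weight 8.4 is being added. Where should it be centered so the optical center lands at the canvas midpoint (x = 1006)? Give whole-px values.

x ≈ 1286

New total weight: (6.8 + 2.2 + 7.0 + 3.6 + 0.7 + 4.9) + 8.4 = 33.6.
x: need Σw·x = 33.6·1006 = 33801.6. Existing = 6.8·414 + 2.2·215 + 7.0·1659 + 3.6·269 + 0.7·1494 + 4.9·1242 = 23001.2. Remainder 10800.4 / 8.4 ≈ 1285.76.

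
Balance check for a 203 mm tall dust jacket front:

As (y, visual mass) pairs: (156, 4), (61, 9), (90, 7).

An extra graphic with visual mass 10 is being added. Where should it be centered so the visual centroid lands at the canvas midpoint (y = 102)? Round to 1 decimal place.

After adding the extra graphic, total weight = 4 + 9 + 7 + 10 = 30.
Along y: (1803 + 10·y) / 30 = 102 (existing moment 4·156 + 9·61 + 7·90 = 1803) ⇒ y = (3060 − 1803) / 10 ≈ 125.70.

y ≈ 125.7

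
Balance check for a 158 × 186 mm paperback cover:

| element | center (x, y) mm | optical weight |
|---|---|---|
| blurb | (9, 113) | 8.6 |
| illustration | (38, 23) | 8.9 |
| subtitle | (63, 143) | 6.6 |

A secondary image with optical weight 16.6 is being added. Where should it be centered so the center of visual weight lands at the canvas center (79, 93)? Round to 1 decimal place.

With the secondary image, Σw becomes 8.6 + 8.9 + 6.6 + 16.6 = 40.7.
x: need Σw·x = 40.7·79 = 3215.3. Existing = 8.6·9 + 8.9·38 + 6.6·63 = 831.4. Remainder 2383.9 / 16.6 ≈ 143.61.
y: need Σw·y = 40.7·93 = 3785.1. Existing = 8.6·113 + 8.9·23 + 6.6·143 = 2120.3. Remainder 1664.8 / 16.6 ≈ 100.29.

(143.6, 100.3)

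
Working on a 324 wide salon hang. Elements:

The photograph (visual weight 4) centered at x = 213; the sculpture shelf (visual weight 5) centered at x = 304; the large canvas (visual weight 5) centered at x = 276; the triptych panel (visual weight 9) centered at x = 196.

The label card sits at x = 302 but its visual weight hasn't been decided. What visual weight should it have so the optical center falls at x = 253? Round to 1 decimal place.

Existing Σw = 23 (4 + 5 + 5 + 9); existing moment 4·213 + 5·304 + 5·276 + 9·196 = 5516.
Balance at x = 253 requires (5516 + w·302) / (23 + w) = 253.
Solving: w = (253·23 − 5516) / (302 − 253) = 303 / 49 ≈ 6.18.

w ≈ 6.2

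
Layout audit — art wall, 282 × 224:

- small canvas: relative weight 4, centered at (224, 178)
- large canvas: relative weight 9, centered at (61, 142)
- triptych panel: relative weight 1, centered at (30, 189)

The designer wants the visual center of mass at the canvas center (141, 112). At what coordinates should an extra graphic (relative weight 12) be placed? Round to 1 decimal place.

(182.6, 61.1)

New total weight: (4 + 9 + 1) + 12 = 26.
x: need Σw·x = 26·141 = 3666. Existing = 4·224 + 9·61 + 1·30 = 1475. Remainder 2191 / 12 ≈ 182.58.
y: need Σw·y = 26·112 = 2912. Existing = 4·178 + 9·142 + 1·189 = 2179. Remainder 733 / 12 ≈ 61.08.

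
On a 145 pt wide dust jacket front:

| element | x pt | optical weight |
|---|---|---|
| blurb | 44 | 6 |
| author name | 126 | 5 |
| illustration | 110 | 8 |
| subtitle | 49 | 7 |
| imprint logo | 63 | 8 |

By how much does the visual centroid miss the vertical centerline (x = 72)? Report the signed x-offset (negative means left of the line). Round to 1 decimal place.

Weights sum to 6 + 5 + 8 + 7 + 8 = 34.
x: (6·44 + 5·126 + 8·110 + 7·49 + 8·63) / 34 = 2621 / 34 ≈ 77.09
Against x = 72, that's 77.09 − 72 = 5.09.

≈ 5.1 pt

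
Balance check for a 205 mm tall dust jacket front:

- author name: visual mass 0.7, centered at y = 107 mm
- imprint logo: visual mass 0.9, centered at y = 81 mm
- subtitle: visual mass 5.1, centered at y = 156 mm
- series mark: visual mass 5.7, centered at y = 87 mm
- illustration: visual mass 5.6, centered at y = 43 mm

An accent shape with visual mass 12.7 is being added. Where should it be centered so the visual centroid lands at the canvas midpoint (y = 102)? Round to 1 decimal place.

y ≈ 114.3

With the accent shape, Σw becomes 0.7 + 0.9 + 5.1 + 5.7 + 5.6 + 12.7 = 30.7.
y: target moment 30.7×102 = 3131.4; current 0.7·107 + 0.9·81 + 5.1·156 + 5.7·87 + 5.6·43 = 1680.1; the accent shape supplies 1451.3, so y = 1451.3/12.7 ≈ 114.28.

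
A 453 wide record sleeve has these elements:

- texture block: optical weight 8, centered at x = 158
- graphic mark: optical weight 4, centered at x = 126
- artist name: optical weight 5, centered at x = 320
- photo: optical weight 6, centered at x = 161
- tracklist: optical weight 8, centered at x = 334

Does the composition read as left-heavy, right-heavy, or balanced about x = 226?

balanced

Total weight = 8 + 4 + 5 + 6 + 8 = 31.
Σw·x = 8·158 + 4·126 + 5·320 + 6·161 + 8·334 = 7006, so x̄ = 7006/31 ≈ 226.00.
That equals the midline 226 — balanced.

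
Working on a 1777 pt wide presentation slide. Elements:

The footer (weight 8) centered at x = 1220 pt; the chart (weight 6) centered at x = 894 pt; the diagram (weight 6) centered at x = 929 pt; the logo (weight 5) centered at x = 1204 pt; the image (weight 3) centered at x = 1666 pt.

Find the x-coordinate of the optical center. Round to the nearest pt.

Weights sum to 8 + 6 + 6 + 5 + 3 = 28.
x-moment: 8·1220 + 6·894 + 6·929 + 5·1204 + 3·1666 = 31716; centroid 31716/28 ≈ 1132.71.

x ≈ 1133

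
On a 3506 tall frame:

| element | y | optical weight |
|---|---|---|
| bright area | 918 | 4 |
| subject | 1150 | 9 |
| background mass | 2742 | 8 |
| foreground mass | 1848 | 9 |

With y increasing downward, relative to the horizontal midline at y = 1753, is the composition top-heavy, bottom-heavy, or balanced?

Weights sum to 4 + 9 + 8 + 9 = 30.
y-moment: 4·918 + 9·1150 + 8·2742 + 9·1848 = 52590; centroid 52590/30 ≈ 1753.00.
That equals the midline 1753 — balanced.

balanced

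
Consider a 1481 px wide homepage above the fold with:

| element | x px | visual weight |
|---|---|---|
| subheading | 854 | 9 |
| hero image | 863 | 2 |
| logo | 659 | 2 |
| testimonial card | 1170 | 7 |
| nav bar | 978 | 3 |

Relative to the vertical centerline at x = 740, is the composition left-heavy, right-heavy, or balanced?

Weights sum to 9 + 2 + 2 + 7 + 3 = 23.
Σw·x = 9·854 + 2·863 + 2·659 + 7·1170 + 3·978 = 21854, so x̄ = 21854/23 ≈ 950.17.
Since 950.2 is right of 740, the composition reads right-heavy.

right-heavy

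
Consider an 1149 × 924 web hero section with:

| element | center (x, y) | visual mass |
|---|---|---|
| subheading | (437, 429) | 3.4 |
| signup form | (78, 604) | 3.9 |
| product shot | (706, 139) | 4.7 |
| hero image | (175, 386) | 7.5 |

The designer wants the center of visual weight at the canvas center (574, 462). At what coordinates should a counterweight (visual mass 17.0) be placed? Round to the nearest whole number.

After adding the counterweight, total weight = 3.4 + 3.9 + 4.7 + 7.5 + 17.0 = 36.5.
Along x: (6420.7 + 17.0·x) / 36.5 = 574 (existing moment 3.4·437 + 3.9·78 + 4.7·706 + 7.5·175 = 6420.7) ⇒ x = (20951.0 − 6420.7) / 17.0 ≈ 854.72.
Along y: (7362.5 + 17.0·y) / 36.5 = 462 (existing moment 3.4·429 + 3.9·604 + 4.7·139 + 7.5·386 = 7362.5) ⇒ y = (16863.0 − 7362.5) / 17.0 ≈ 558.85.

(855, 559)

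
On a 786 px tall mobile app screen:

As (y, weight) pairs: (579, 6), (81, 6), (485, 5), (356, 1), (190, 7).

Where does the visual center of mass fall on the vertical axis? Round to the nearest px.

y ≈ 323

Weights sum to 6 + 6 + 5 + 1 + 7 = 25.
y-moment: 6·579 + 6·81 + 5·485 + 1·356 + 7·190 = 8071; centroid 8071/25 ≈ 322.84.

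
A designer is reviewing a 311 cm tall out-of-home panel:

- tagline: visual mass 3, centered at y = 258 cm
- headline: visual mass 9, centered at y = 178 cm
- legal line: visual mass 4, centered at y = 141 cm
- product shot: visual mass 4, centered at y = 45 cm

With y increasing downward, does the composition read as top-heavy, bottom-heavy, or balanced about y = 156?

balanced

Weights sum to 3 + 9 + 4 + 4 = 20.
Σw·y = 3·258 + 9·178 + 4·141 + 4·45 = 3120, so ȳ = 3120/20 ≈ 156.00.
The centroid 156.00 matches the midline at 156, so the layout is balanced.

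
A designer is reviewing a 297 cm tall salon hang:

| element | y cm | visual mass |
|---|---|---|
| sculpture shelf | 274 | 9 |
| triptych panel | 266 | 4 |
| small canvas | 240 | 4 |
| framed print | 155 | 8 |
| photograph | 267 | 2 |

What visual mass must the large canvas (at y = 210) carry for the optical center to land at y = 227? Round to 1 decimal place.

Existing Σw = 27 (9 + 4 + 4 + 8 + 2); existing moment 9·274 + 4·266 + 4·240 + 8·155 + 2·267 = 6264.
Set Σw·y/Σw = 227: (6264 + 210w) = 227·(27 + w).
Rearranging, w·(210 − 227) = 227·27 − 6264 = -135, so w ≈ -135/-17 = 7.94.

w ≈ 7.9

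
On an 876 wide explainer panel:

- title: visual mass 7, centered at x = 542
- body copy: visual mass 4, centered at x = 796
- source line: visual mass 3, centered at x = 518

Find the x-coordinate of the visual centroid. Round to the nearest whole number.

x ≈ 609

Weights sum to 7 + 4 + 3 = 14.
Σw·x = 7·542 + 4·796 + 3·518 = 8532, so x̄ = 8532/14 ≈ 609.43.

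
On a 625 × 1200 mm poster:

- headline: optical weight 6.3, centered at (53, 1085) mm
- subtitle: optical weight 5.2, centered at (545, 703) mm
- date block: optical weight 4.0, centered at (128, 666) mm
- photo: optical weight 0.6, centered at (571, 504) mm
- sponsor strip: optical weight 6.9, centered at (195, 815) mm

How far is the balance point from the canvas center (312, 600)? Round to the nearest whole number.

Total weight = 6.3 + 5.2 + 4.0 + 0.6 + 6.9 = 23.0.
x-moment: 6.3·53 + 5.2·545 + 4.0·128 + 0.6·571 + 6.9·195 = 5368.0; centroid 5368.0/23.0 ≈ 233.39.
y-moment: 6.3·1085 + 5.2·703 + 4.0·666 + 0.6·504 + 6.9·815 = 19081.0; centroid 19081.0/23.0 ≈ 829.61.
Offset from (312, 600): Δx ≈ -78.61, Δy ≈ 229.61; distance = √(Δx² + Δy²) ≈ 242.69.

≈ 243 mm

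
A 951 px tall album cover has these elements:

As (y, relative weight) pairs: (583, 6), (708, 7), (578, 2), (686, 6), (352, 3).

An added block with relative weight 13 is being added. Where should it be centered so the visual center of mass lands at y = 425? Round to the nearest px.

y ≈ 73

With the added block, Σw becomes 6 + 7 + 2 + 6 + 3 + 13 = 37.
y: need Σw·y = 37·425 = 15725. Existing = 6·583 + 7·708 + 2·578 + 6·686 + 3·352 = 14782. Remainder 943 / 13 ≈ 72.54.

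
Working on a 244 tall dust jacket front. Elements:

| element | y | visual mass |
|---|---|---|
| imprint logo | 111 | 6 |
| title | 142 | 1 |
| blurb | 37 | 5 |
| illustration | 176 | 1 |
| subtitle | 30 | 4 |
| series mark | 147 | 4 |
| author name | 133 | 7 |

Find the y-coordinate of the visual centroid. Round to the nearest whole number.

Weights sum to 6 + 1 + 5 + 1 + 4 + 4 + 7 = 28.
Σw·y = 6·111 + 1·142 + 5·37 + 1·176 + 4·30 + 4·147 + 7·133 = 2808, so ȳ = 2808/28 ≈ 100.29.

y ≈ 100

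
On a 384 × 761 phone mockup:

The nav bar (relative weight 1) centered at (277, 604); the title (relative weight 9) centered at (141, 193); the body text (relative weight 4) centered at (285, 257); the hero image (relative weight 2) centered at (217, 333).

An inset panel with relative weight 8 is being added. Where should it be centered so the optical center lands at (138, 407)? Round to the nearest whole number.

After adding the inset panel, total weight = 1 + 9 + 4 + 2 + 8 = 24.
x: target moment 24×138 = 3312; current 1·277 + 9·141 + 4·285 + 2·217 = 3120; the inset panel supplies 192, so x = 192/8 ≈ 24.00.
y: target moment 24×407 = 9768; current 1·604 + 9·193 + 4·257 + 2·333 = 4035; the inset panel supplies 5733, so y = 5733/8 ≈ 716.62.

(24, 717)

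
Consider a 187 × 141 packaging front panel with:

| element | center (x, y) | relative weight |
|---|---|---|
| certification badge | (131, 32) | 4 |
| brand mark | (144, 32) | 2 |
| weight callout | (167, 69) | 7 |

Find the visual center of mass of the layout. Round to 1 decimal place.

(152.4, 51.9)

Weights sum to 4 + 2 + 7 = 13.
Σw·x = 4·131 + 2·144 + 7·167 = 1981, so x̄ = 1981/13 ≈ 152.38.
Σw·y = 4·32 + 2·32 + 7·69 = 675, so ȳ = 675/13 ≈ 51.92.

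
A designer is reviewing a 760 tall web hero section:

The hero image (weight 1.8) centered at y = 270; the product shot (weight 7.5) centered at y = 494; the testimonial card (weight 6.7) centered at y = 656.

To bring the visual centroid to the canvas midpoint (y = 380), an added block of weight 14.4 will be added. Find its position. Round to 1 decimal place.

y ≈ 206.0

With the added block, Σw becomes 1.8 + 7.5 + 6.7 + 14.4 = 30.4.
y: target moment 30.4×380 = 11552.0; current 1.8·270 + 7.5·494 + 6.7·656 = 8586.2; the added block supplies 2965.8, so y = 2965.8/14.4 ≈ 205.96.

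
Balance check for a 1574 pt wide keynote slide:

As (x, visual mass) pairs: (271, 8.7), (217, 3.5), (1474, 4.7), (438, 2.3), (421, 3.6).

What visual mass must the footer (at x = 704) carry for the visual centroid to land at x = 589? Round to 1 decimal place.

w ≈ 7.5

Fixed elements: Σw = 8.7 + 3.5 + 4.7 + 2.3 + 3.6 = 22.8, Σw·x = 8.7·271 + 3.5·217 + 4.7·1474 + 2.3·438 + 3.6·421 = 12568.0.
Set Σw·x/Σw = 589: (12568.0 + 704w) = 589·(22.8 + w).
Rearranging, w·(704 − 589) = 589·22.8 − 12568.0 = 861.2, so w ≈ 861.2/115 = 7.49.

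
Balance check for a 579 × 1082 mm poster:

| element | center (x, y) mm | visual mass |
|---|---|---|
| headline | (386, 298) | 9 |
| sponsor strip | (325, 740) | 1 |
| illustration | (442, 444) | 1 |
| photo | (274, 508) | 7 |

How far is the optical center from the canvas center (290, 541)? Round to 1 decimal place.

≈ 138.8 mm

Weights sum to 9 + 1 + 1 + 7 = 18.
Σw·x = 9·386 + 1·325 + 1·442 + 7·274 = 6159, so x̄ = 6159/18 ≈ 342.17.
Σw·y = 9·298 + 1·740 + 1·444 + 7·508 = 7422, so ȳ = 7422/18 ≈ 412.33.
Relative to (290, 541): Δ = (52.17, -128.67); |Δ| = √(52.17² + -128.67²) ≈ 138.84.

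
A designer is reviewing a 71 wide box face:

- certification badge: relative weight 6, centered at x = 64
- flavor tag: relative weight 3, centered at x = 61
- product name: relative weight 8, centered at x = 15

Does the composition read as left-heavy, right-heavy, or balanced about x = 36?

Total weight = 6 + 3 + 8 = 17.
Σw·x = 6·64 + 3·61 + 8·15 = 687, so x̄ = 687/17 ≈ 40.41.
Since 40.4 is right of 36, the composition reads right-heavy.

right-heavy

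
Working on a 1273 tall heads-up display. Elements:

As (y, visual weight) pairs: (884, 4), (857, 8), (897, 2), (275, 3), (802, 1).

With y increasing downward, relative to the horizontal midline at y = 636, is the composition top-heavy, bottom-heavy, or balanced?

bottom-heavy

Total weight = 4 + 8 + 2 + 3 + 1 = 18.
Σw·y = 4·884 + 8·857 + 2·897 + 3·275 + 1·802 = 13813, so ȳ = 13813/18 ≈ 767.39.
Since 767.4 is below (larger y than) 636, the composition reads bottom-heavy.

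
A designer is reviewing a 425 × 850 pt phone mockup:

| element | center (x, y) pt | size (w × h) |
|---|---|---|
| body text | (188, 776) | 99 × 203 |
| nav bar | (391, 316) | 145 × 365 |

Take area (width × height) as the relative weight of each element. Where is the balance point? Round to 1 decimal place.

(335.1, 442.6)

Areas: body text 99·203 = 20097, nav bar 145·365 = 52925. Total weight = 73022.
x: (20097·188 + 52925·391) / 73022 = 24471911 / 73022 ≈ 335.13
y: (20097·776 + 52925·316) / 73022 = 32319572 / 73022 ≈ 442.60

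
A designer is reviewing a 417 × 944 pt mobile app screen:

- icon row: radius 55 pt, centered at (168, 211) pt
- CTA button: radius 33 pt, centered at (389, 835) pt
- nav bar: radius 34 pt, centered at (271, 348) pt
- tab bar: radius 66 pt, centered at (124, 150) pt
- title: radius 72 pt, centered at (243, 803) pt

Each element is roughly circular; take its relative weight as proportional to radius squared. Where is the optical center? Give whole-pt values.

(206, 457)

r² weights: icon row 55² = 3025, CTA button 33² = 1089, nav bar 34² = 1156, tab bar 66² = 4356, title 72² = 5184. Total = 14810.
x-moment: 3025·168 + 1089·389 + 1156·271 + 4356·124 + 5184·243 = 3044953; centroid 3044953/14810 ≈ 205.60.
y-moment: 3025·211 + 1089·835 + 1156·348 + 4356·150 + 5184·803 = 6766030; centroid 6766030/14810 ≈ 456.86.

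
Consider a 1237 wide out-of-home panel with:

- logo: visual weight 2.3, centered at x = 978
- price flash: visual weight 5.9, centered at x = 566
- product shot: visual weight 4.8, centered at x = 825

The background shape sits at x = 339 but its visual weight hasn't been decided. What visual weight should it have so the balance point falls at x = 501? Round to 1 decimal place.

Fixed elements: Σw = 2.3 + 5.9 + 4.8 = 13.0, Σw·x = 2.3·978 + 5.9·566 + 4.8·825 = 9548.8.
Balance at x = 501 requires (9548.8 + w·339) / (13.0 + w) = 501.
So w = (501·13.0 − 9548.8)/(339 − 501) = -3035.8/-162 ≈ 18.74.

w ≈ 18.7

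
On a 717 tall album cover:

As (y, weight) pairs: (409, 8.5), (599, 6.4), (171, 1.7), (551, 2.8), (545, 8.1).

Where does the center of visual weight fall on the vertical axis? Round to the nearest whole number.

y ≈ 493

Weights sum to 8.5 + 6.4 + 1.7 + 2.8 + 8.1 = 27.5.
y-moment: 8.5·409 + 6.4·599 + 1.7·171 + 2.8·551 + 8.1·545 = 13558.1; centroid 13558.1/27.5 ≈ 493.02.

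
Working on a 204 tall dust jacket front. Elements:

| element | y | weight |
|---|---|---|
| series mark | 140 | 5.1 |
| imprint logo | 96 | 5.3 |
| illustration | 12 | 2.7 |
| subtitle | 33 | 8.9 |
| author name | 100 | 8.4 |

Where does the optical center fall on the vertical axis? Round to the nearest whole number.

y ≈ 79

Σw = 5.1 + 5.3 + 2.7 + 8.9 + 8.4 = 30.4.
y-moment: 5.1·140 + 5.3·96 + 2.7·12 + 8.9·33 + 8.4·100 = 2388.9; centroid 2388.9/30.4 ≈ 78.58.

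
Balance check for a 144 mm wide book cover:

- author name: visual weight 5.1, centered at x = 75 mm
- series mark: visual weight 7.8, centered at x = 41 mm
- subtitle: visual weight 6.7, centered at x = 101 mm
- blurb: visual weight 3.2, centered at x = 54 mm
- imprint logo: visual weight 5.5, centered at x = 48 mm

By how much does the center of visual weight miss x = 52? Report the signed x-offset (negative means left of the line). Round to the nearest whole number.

Σw = 5.1 + 7.8 + 6.7 + 3.2 + 5.5 = 28.3.
Σw·x = 5.1·75 + 7.8·41 + 6.7·101 + 3.2·54 + 5.5·48 = 1815.8, so x̄ = 1815.8/28.3 ≈ 64.16.
Offset from x = 52: 64.16 − 52 ≈ 12.16.

≈ 12 mm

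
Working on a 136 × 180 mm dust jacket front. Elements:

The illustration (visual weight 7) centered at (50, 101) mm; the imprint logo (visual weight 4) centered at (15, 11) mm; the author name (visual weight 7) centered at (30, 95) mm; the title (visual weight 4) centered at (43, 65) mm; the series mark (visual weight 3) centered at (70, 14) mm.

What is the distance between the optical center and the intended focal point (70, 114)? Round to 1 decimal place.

Weights sum to 7 + 4 + 7 + 4 + 3 = 25.
x: (7·50 + 4·15 + 7·30 + 4·43 + 3·70) / 25 = 1002 / 25 ≈ 40.08
y: (7·101 + 4·11 + 7·95 + 4·65 + 3·14) / 25 = 1718 / 25 ≈ 68.72
Relative to (70, 114): Δ = (-29.92, -45.28); |Δ| = √(-29.92² + -45.28²) ≈ 54.27.

≈ 54.3 mm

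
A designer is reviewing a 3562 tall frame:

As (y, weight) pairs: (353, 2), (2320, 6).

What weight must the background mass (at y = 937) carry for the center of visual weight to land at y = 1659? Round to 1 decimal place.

w ≈ 1.9

Fixed elements: Σw = 2 + 6 = 8, Σw·y = 2·353 + 6·2320 = 14626.
For the centroid to hit 1659: (14626 + w·937) / (8 + w) = 1659.
So w = (1659·8 − 14626)/(937 − 1659) = -1354/-722 ≈ 1.88.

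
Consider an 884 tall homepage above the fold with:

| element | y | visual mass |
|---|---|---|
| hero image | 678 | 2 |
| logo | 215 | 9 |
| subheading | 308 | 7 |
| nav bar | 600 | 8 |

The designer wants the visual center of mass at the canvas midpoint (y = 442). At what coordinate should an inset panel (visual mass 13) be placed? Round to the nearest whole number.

After adding the inset panel, total weight = 2 + 9 + 7 + 8 + 13 = 39.
y: need Σw·y = 39·442 = 17238. Existing = 2·678 + 9·215 + 7·308 + 8·600 = 10247. Remainder 6991 / 13 ≈ 537.77.

y ≈ 538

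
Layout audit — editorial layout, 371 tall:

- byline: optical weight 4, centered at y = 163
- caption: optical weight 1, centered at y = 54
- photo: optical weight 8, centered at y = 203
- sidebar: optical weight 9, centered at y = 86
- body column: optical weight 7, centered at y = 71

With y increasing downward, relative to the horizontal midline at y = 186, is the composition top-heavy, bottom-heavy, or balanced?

Σw = 4 + 1 + 8 + 9 + 7 = 29.
y-moment: 4·163 + 1·54 + 8·203 + 9·86 + 7·71 = 3601; centroid 3601/29 ≈ 124.17.
124.2 vs midline 186 → top-heavy.

top-heavy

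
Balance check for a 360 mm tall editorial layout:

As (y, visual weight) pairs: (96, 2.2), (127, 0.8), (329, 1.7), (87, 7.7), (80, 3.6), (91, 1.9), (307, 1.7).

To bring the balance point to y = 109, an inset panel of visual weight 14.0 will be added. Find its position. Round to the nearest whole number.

After adding the inset panel, total weight = 2.2 + 0.8 + 1.7 + 7.7 + 3.6 + 1.9 + 1.7 + 14.0 = 33.6.
Along y: (2524.8 + 14.0·y) / 33.6 = 109 (existing moment 2.2·96 + 0.8·127 + 1.7·329 + 7.7·87 + 3.6·80 + 1.9·91 + 1.7·307 = 2524.8) ⇒ y = (3662.4 − 2524.8) / 14.0 ≈ 81.26.

y ≈ 81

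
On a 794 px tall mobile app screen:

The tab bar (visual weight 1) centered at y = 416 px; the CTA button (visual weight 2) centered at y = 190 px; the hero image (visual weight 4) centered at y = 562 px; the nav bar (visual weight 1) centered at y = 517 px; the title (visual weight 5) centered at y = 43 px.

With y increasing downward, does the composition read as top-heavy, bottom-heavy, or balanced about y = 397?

top-heavy

Σw = 1 + 2 + 4 + 1 + 5 = 13.
y: (1·416 + 2·190 + 4·562 + 1·517 + 5·43) / 13 = 3776 / 13 ≈ 290.46
Since 290.5 is above (smaller y than) 397, the composition reads top-heavy.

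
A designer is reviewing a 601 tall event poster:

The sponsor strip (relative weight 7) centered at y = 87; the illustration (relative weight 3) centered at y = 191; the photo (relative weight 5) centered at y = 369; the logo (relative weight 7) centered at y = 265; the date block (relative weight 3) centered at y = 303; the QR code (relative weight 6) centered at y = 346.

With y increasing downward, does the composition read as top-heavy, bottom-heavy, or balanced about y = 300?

top-heavy

Weights sum to 7 + 3 + 5 + 7 + 3 + 6 = 31.
y: moment 7867 / weight 31 ≈ 253.77
253.8 lies above (smaller y than) the midline 300, so the layout is top-heavy.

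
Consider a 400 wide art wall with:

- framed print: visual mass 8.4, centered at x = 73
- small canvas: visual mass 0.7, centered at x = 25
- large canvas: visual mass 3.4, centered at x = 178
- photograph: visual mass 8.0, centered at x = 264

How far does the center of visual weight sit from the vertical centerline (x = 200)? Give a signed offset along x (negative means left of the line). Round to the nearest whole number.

Total weight = 8.4 + 0.7 + 3.4 + 8.0 = 20.5.
x: (8.4·73 + 0.7·25 + 3.4·178 + 8.0·264) / 20.5 = 3347.9 / 20.5 ≈ 163.31
Against x = 200, that's 163.31 − 200 = -36.69.

≈ -37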